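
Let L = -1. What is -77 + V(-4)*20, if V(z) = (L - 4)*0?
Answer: -77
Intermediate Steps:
V(z) = 0 (V(z) = (-1 - 4)*0 = -5*0 = 0)
-77 + V(-4)*20 = -77 + 0*20 = -77 + 0 = -77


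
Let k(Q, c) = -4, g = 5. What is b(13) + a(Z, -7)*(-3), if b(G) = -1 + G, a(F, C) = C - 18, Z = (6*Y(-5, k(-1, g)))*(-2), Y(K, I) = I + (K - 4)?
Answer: 87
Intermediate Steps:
Y(K, I) = -4 + I + K (Y(K, I) = I + (-4 + K) = -4 + I + K)
Z = 156 (Z = (6*(-4 - 4 - 5))*(-2) = (6*(-13))*(-2) = -78*(-2) = 156)
a(F, C) = -18 + C
b(13) + a(Z, -7)*(-3) = (-1 + 13) + (-18 - 7)*(-3) = 12 - 25*(-3) = 12 + 75 = 87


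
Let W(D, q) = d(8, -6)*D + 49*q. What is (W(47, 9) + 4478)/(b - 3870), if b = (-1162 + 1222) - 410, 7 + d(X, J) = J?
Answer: -1077/1055 ≈ -1.0209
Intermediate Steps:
d(X, J) = -7 + J
b = -350 (b = 60 - 410 = -350)
W(D, q) = -13*D + 49*q (W(D, q) = (-7 - 6)*D + 49*q = -13*D + 49*q)
(W(47, 9) + 4478)/(b - 3870) = ((-13*47 + 49*9) + 4478)/(-350 - 3870) = ((-611 + 441) + 4478)/(-4220) = (-170 + 4478)*(-1/4220) = 4308*(-1/4220) = -1077/1055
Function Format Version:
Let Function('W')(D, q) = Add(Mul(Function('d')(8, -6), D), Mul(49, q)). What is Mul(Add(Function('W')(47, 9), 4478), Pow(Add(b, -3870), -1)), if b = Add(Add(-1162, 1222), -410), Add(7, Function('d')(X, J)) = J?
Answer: Rational(-1077, 1055) ≈ -1.0209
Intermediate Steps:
Function('d')(X, J) = Add(-7, J)
b = -350 (b = Add(60, -410) = -350)
Function('W')(D, q) = Add(Mul(-13, D), Mul(49, q)) (Function('W')(D, q) = Add(Mul(Add(-7, -6), D), Mul(49, q)) = Add(Mul(-13, D), Mul(49, q)))
Mul(Add(Function('W')(47, 9), 4478), Pow(Add(b, -3870), -1)) = Mul(Add(Add(Mul(-13, 47), Mul(49, 9)), 4478), Pow(Add(-350, -3870), -1)) = Mul(Add(Add(-611, 441), 4478), Pow(-4220, -1)) = Mul(Add(-170, 4478), Rational(-1, 4220)) = Mul(4308, Rational(-1, 4220)) = Rational(-1077, 1055)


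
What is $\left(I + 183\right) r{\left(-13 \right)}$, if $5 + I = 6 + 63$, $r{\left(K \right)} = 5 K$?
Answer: $-16055$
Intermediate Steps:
$I = 64$ ($I = -5 + \left(6 + 63\right) = -5 + 69 = 64$)
$\left(I + 183\right) r{\left(-13 \right)} = \left(64 + 183\right) 5 \left(-13\right) = 247 \left(-65\right) = -16055$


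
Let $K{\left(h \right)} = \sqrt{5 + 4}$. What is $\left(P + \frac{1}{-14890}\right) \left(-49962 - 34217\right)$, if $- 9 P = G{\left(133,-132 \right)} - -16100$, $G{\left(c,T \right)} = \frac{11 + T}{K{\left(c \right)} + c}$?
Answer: $\frac{1372174248674293}{9112680} \approx 1.5058 \cdot 10^{8}$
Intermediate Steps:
$K{\left(h \right)} = 3$ ($K{\left(h \right)} = \sqrt{9} = 3$)
$G{\left(c,T \right)} = \frac{11 + T}{3 + c}$
$P = - \frac{2189479}{1224}$ ($P = - \frac{\frac{11 - 132}{3 + 133} - -16100}{9} = - \frac{\frac{1}{136} \left(-121\right) + 16100}{9} = - \frac{- \frac{121}{136} + 16100}{9} = \left(- \frac{1}{9}\right) \frac{2189479}{136} = - \frac{2189479}{1224} \approx -1788.8$)
$\left(P + \frac{1}{-14890}\right) \left(-49962 - 34217\right) = \left(- \frac{2189479}{1224} + \frac{1}{-14890}\right) \left(-49962 - 34217\right) = \left(- \frac{2189479}{1224} - \frac{1}{14890}\right) \left(-84179\right) = \left(- \frac{16300671767}{9112680}\right) \left(-84179\right) = \frac{1372174248674293}{9112680}$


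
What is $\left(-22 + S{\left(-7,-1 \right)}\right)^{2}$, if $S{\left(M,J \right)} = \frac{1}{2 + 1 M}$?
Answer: $\frac{12321}{25} \approx 492.84$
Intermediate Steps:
$S{\left(M,J \right)} = \frac{1}{2 + M}$
$\left(-22 + S{\left(-7,-1 \right)}\right)^{2} = \left(-22 + \frac{1}{2 - 7}\right)^{2} = \left(-22 + \frac{1}{-5}\right)^{2} = \left(-22 - \frac{1}{5}\right)^{2} = \left(- \frac{111}{5}\right)^{2} = \frac{12321}{25}$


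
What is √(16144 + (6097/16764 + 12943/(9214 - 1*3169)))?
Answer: √4606000068567875835/16889730 ≈ 127.07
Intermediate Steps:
√(16144 + (6097/16764 + 12943/(9214 - 1*3169))) = √(16144 + (6097*(1/16764) + 12943/(9214 - 3169))) = √(16144 + (6097/16764 + 12943/6045)) = √(16144 + 84610939/33779460) = √(545420213179/33779460) = √4606000068567875835/16889730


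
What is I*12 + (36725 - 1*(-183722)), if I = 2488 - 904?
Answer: 239455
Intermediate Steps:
I = 1584
I*12 + (36725 - 1*(-183722)) = 1584*12 + (36725 - 1*(-183722)) = 19008 + (36725 + 183722) = 19008 + 220447 = 239455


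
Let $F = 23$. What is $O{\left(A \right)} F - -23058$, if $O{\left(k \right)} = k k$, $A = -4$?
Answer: $23426$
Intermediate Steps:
$O{\left(k \right)} = k^{2}$
$O{\left(A \right)} F - -23058 = \left(-4\right)^{2} \cdot 23 - -23058 = 16 \cdot 23 + 23058 = 368 + 23058 = 23426$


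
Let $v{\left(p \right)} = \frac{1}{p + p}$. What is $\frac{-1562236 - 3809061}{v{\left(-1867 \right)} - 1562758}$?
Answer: $\frac{20056422998}{5835338373} \approx 3.4371$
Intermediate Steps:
$v{\left(p \right)} = \frac{1}{2 p}$
$\frac{-1562236 - 3809061}{v{\left(-1867 \right)} - 1562758} = \frac{-1562236 - 3809061}{\frac{1}{2 \left(-1867\right)} - 1562758} = - \frac{5371297}{\frac{1}{2} \left(- \frac{1}{1867}\right) - 1562758} = - \frac{5371297}{- \frac{1}{3734} - 1562758} = - \frac{5371297}{- \frac{5835338373}{3734}} = \left(-5371297\right) \left(- \frac{3734}{5835338373}\right) = \frac{20056422998}{5835338373}$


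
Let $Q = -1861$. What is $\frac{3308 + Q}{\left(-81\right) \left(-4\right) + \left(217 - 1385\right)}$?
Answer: $- \frac{1447}{844} \approx -1.7145$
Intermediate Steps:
$\frac{3308 + Q}{\left(-81\right) \left(-4\right) + \left(217 - 1385\right)} = \frac{3308 - 1861}{\left(-81\right) \left(-4\right) + \left(217 - 1385\right)} = \frac{1447}{324 + \left(217 - 1385\right)} = \frac{1447}{324 - 1168} = \frac{1447}{-844} = 1447 \left(- \frac{1}{844}\right) = - \frac{1447}{844}$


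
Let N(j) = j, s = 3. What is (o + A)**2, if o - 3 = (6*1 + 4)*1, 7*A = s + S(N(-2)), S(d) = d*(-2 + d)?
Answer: 10404/49 ≈ 212.33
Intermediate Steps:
A = 11/7 (A = (3 - 2*(-2 - 2))/7 = (3 - 2*(-4))/7 = (3 + 8)/7 = (1/7)*11 = 11/7 ≈ 1.5714)
o = 13 (o = 3 + (6*1 + 4)*1 = 3 + (6 + 4)*1 = 3 + 10*1 = 3 + 10 = 13)
(o + A)**2 = (13 + 11/7)**2 = (102/7)**2 = 10404/49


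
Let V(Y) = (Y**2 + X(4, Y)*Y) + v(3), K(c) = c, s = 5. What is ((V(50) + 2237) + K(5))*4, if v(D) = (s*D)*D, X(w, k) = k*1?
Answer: 29148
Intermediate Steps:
X(w, k) = k
v(D) = 5*D**2 (v(D) = (5*D)*D = 5*D**2)
V(Y) = 45 + 2*Y**2 (V(Y) = (Y**2 + Y*Y) + 5*3**2 = (Y**2 + Y**2) + 5*9 = 2*Y**2 + 45 = 45 + 2*Y**2)
((V(50) + 2237) + K(5))*4 = (((45 + 2*50**2) + 2237) + 5)*4 = (((45 + 2*2500) + 2237) + 5)*4 = (((45 + 5000) + 2237) + 5)*4 = ((5045 + 2237) + 5)*4 = (7282 + 5)*4 = 7287*4 = 29148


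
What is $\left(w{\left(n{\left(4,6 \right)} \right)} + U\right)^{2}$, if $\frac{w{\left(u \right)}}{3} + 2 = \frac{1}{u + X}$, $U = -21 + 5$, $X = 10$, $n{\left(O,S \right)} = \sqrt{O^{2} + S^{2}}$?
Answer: $\frac{14627}{32} + \frac{171 \sqrt{13}}{32} \approx 476.36$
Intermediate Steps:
$U = -16$
$w{\left(u \right)} = -6 + \frac{3}{10 + u}$ ($w{\left(u \right)} = -6 + \frac{3}{u + 10} = -6 + \frac{3}{10 + u}$)
$\left(w{\left(n{\left(4,6 \right)} \right)} + U\right)^{2} = \left(\frac{3 \left(-19 - 2 \sqrt{4^{2} + 6^{2}}\right)}{10 + \sqrt{4^{2} + 6^{2}}} - 16\right)^{2} = \left(\frac{3 \left(-19 - 2 \sqrt{16 + 36}\right)}{10 + \sqrt{16 + 36}} - 16\right)^{2} = \left(\frac{3 \left(-19 - 2 \sqrt{52}\right)}{10 + \sqrt{52}} - 16\right)^{2} = \left(\frac{3 \left(-19 - 2 \cdot 2 \sqrt{13}\right)}{10 + 2 \sqrt{13}} - 16\right)^{2} = \left(\frac{3 \left(-19 - 4 \sqrt{13}\right)}{10 + 2 \sqrt{13}} - 16\right)^{2} = \left(-16 + \frac{3 \left(-19 - 4 \sqrt{13}\right)}{10 + 2 \sqrt{13}}\right)^{2}$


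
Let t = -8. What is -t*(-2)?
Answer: -16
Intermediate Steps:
-t*(-2) = -1*(-8)*(-2) = 8*(-2) = -16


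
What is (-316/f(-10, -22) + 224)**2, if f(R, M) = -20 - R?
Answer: 1633284/25 ≈ 65331.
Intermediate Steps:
(-316/f(-10, -22) + 224)**2 = (-316/(-20 - 1*(-10)) + 224)**2 = (-316/(-20 + 10) + 224)**2 = (-316/(-10) + 224)**2 = (-316*(-1/10) + 224)**2 = (158/5 + 224)**2 = (1278/5)**2 = 1633284/25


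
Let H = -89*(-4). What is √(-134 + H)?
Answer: √222 ≈ 14.900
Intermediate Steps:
H = 356
√(-134 + H) = √(-134 + 356) = √222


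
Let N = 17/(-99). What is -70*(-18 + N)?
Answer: 125930/99 ≈ 1272.0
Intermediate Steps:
N = -17/99 (N = 17*(-1/99) = -17/99 ≈ -0.17172)
-70*(-18 + N) = -70*(-18 - 17/99) = -70*(-1799/99) = 125930/99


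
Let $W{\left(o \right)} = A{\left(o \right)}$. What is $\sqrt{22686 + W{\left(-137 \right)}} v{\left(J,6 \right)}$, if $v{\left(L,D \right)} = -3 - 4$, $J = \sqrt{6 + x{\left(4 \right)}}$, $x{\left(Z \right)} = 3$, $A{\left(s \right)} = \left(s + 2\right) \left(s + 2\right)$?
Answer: $- 7 \sqrt{40911} \approx -1415.9$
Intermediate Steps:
$A{\left(s \right)} = \left(2 + s\right)^{2}$ ($A{\left(s \right)} = \left(2 + s\right) \left(2 + s\right) = \left(2 + s\right)^{2}$)
$W{\left(o \right)} = \left(2 + o\right)^{2}$
$J = 3$ ($J = \sqrt{6 + 3} = \sqrt{9} = 3$)
$v{\left(L,D \right)} = -7$ ($v{\left(L,D \right)} = -3 - 4 = -7$)
$\sqrt{22686 + W{\left(-137 \right)}} v{\left(J,6 \right)} = \sqrt{22686 + \left(2 - 137\right)^{2}} \left(-7\right) = \sqrt{22686 + \left(-135\right)^{2}} \left(-7\right) = \sqrt{22686 + 18225} \left(-7\right) = \sqrt{40911} \left(-7\right) = - 7 \sqrt{40911}$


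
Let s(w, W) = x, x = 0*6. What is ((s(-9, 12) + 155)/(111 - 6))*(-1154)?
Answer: -35774/21 ≈ -1703.5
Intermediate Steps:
x = 0
s(w, W) = 0
((s(-9, 12) + 155)/(111 - 6))*(-1154) = ((0 + 155)/(111 - 6))*(-1154) = (155/105)*(-1154) = (155*(1/105))*(-1154) = (31/21)*(-1154) = -35774/21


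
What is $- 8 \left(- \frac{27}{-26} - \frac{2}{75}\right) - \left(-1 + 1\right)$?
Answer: $- \frac{7892}{975} \approx -8.0944$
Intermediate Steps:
$- 8 \left(- \frac{27}{-26} - \frac{2}{75}\right) - \left(-1 + 1\right) = - 8 \left(\left(-27\right) \left(- \frac{1}{26}\right) - \frac{2}{75}\right) - 0 = - 8 \left(\frac{27}{26} - \frac{2}{75}\right) + 0 = \left(-8\right) \frac{1973}{1950} + 0 = - \frac{7892}{975} + 0 = - \frac{7892}{975}$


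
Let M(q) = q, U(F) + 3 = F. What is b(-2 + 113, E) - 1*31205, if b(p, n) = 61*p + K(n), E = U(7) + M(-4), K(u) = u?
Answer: -24434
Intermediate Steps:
U(F) = -3 + F
E = 0 (E = (-3 + 7) - 4 = 4 - 4 = 0)
b(p, n) = n + 61*p (b(p, n) = 61*p + n = n + 61*p)
b(-2 + 113, E) - 1*31205 = (0 + 61*(-2 + 113)) - 1*31205 = (0 + 61*111) - 31205 = (0 + 6771) - 31205 = 6771 - 31205 = -24434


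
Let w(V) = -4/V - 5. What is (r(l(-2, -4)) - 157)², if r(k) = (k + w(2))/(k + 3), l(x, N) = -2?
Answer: 27556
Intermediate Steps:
w(V) = -5 - 4/V
r(k) = (-7 + k)/(3 + k) (r(k) = (k + (-5 - 4/2))/(k + 3) = (k + (-5 - 4*½))/(3 + k) = (k + (-5 - 2))/(3 + k) = (k - 7)/(3 + k) = (-7 + k)/(3 + k))
(r(l(-2, -4)) - 157)² = ((-7 - 2)/(3 - 2) - 157)² = (-9/1 - 157)² = (1*(-9) - 157)² = (-9 - 157)² = (-166)² = 27556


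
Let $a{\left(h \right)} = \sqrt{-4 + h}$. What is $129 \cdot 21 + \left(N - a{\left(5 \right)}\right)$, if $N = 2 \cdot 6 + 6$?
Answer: $2726$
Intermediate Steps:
$N = 18$ ($N = 12 + 6 = 18$)
$129 \cdot 21 + \left(N - a{\left(5 \right)}\right) = 129 \cdot 21 + \left(18 - \sqrt{-4 + 5}\right) = 2709 + \left(18 - \sqrt{1}\right) = 2709 + \left(18 - 1\right) = 2709 + 17 = 2726$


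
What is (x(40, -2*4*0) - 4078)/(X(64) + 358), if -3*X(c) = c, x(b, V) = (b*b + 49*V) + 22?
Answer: -3684/505 ≈ -7.2951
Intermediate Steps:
x(b, V) = 22 + b² + 49*V (x(b, V) = (b² + 49*V) + 22 = 22 + b² + 49*V)
X(c) = -c/3
(x(40, -2*4*0) - 4078)/(X(64) + 358) = ((22 + 40² + 49*(-2*4*0)) - 4078)/(-⅓*64 + 358) = ((22 + 1600 + 49*(-8*0)) - 4078)/(-64/3 + 358) = ((22 + 1600 + 49*0) - 4078)/(1010/3) = ((22 + 1600 + 0) - 4078)*(3/1010) = (1622 - 4078)*(3/1010) = -2456*3/1010 = -3684/505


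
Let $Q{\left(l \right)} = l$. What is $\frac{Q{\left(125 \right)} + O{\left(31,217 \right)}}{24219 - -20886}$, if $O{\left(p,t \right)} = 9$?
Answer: $\frac{134}{45105} \approx 0.0029708$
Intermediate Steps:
$\frac{Q{\left(125 \right)} + O{\left(31,217 \right)}}{24219 - -20886} = \frac{125 + 9}{24219 - -20886} = \frac{134}{24219 + 20886} = \frac{134}{45105}$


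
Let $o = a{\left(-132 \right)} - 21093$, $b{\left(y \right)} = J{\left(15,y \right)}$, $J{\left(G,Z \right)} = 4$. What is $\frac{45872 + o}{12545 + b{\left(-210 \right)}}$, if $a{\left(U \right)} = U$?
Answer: $\frac{24647}{12549} \approx 1.9641$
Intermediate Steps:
$b{\left(y \right)} = 4$
$o = -21225$ ($o = -132 - 21093 = -21225$)
$\frac{45872 + o}{12545 + b{\left(-210 \right)}} = \frac{45872 - 21225}{12545 + 4} = \frac{24647}{12549}$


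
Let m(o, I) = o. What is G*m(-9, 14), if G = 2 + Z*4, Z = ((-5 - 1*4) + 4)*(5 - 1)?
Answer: 702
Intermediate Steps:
Z = -20 (Z = ((-5 - 4) + 4)*4 = (-9 + 4)*4 = -5*4 = -20)
G = -78 (G = 2 - 20*4 = 2 - 80 = -78)
G*m(-9, 14) = -78*(-9) = 702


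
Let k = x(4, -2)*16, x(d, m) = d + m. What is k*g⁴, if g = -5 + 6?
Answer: 32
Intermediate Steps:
g = 1
k = 32 (k = (4 - 2)*16 = 2*16 = 32)
k*g⁴ = 32*1⁴ = 32*1 = 32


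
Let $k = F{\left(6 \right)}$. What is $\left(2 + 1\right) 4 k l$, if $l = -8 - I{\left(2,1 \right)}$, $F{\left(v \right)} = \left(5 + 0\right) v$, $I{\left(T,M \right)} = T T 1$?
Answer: $-4320$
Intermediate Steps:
$I{\left(T,M \right)} = T^{2}$ ($I{\left(T,M \right)} = T^{2} \cdot 1 = T^{2}$)
$F{\left(v \right)} = 5 v$
$k = 30$ ($k = 5 \cdot 6 = 30$)
$l = -12$ ($l = -8 - 2^{2} = -8 - 4 = -12$)
$\left(2 + 1\right) 4 k l = \left(2 + 1\right) 4 \cdot 30 \left(-12\right) = 3 \cdot 4 \cdot 30 \left(-12\right) = 12 \cdot 30 \left(-12\right) = 360 \left(-12\right) = -4320$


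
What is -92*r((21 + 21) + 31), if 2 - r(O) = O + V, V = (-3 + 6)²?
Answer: 7360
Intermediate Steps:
V = 9 (V = 3² = 9)
r(O) = -7 - O (r(O) = 2 - (O + 9) = 2 - (9 + O) = 2 + (-9 - O) = -7 - O)
-92*r((21 + 21) + 31) = -92*(-7 - ((21 + 21) + 31)) = -92*(-7 - (42 + 31)) = -92*(-7 - 1*73) = -92*(-7 - 73) = -92*(-80) = 7360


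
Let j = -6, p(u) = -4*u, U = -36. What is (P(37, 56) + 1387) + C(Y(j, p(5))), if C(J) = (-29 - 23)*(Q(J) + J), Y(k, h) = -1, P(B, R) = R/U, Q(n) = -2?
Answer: 13873/9 ≈ 1541.4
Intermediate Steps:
P(B, R) = -R/36 (P(B, R) = R/(-36) = R*(-1/36) = -R/36)
C(J) = 104 - 52*J (C(J) = (-29 - 23)*(-2 + J) = -52*(-2 + J) = 104 - 52*J)
(P(37, 56) + 1387) + C(Y(j, p(5))) = (-1/36*56 + 1387) + (104 - 52*(-1)) = (-14/9 + 1387) + (104 + 52) = 12469/9 + 156 = 13873/9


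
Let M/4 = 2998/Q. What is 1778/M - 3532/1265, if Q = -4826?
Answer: -2724212541/3792470 ≈ -718.32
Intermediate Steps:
M = -5996/2413 (M = 4*(2998/(-4826)) = 4*(2998*(-1/4826)) = 4*(-1499/2413) = -5996/2413 ≈ -2.4849)
1778/M - 3532/1265 = 1778/(-5996/2413) - 3532/1265 = 1778*(-2413/5996) - 3532*1/1265 = -2145157/2998 - 3532/1265 = -2724212541/3792470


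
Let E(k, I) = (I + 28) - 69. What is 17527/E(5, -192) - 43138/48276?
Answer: -428092303/5624154 ≈ -76.117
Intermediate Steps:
E(k, I) = -41 + I (E(k, I) = (28 + I) - 69 = -41 + I)
17527/E(5, -192) - 43138/48276 = 17527/(-41 - 192) - 43138/48276 = 17527/(-233) - 43138*1/48276 = 17527*(-1/233) - 21569/24138 = -17527/233 - 21569/24138 = -428092303/5624154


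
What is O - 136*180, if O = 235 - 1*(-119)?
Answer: -24126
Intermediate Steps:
O = 354 (O = 235 + 119 = 354)
O - 136*180 = 354 - 136*180 = 354 - 24480 = -24126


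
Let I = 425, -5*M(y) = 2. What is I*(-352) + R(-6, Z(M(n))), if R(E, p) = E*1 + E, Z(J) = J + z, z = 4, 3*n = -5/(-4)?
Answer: -149612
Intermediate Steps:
n = 5/12 (n = (-5/(-4))/3 = (-5*(-1/4))/3 = (1/3)*(5/4) = 5/12 ≈ 0.41667)
M(y) = -2/5 (M(y) = -1/5*2 = -2/5)
Z(J) = 4 + J (Z(J) = J + 4 = 4 + J)
R(E, p) = 2*E (R(E, p) = E + E = 2*E)
I*(-352) + R(-6, Z(M(n))) = 425*(-352) + 2*(-6) = -149600 - 12 = -149612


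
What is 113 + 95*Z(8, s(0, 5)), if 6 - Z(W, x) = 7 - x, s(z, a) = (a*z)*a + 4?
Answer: 398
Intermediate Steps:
s(z, a) = 4 + z*a² (s(z, a) = z*a² + 4 = 4 + z*a²)
Z(W, x) = -1 + x (Z(W, x) = 6 - (7 - x) = 6 + (-7 + x) = -1 + x)
113 + 95*Z(8, s(0, 5)) = 113 + 95*(-1 + (4 + 0*5²)) = 113 + 95*(-1 + (4 + 0*25)) = 113 + 95*(-1 + (4 + 0)) = 113 + 95*(-1 + 4) = 113 + 95*3 = 113 + 285 = 398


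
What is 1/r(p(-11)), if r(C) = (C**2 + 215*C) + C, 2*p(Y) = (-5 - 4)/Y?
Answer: 484/42849 ≈ 0.011295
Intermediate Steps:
p(Y) = -9/(2*Y) (p(Y) = ((-5 - 4)/Y)/2 = (-9/Y)/2 = -9/(2*Y))
r(C) = C**2 + 216*C
1/r(p(-11)) = 1/((-9/2/(-11))*(216 - 9/2/(-11))) = 1/((-9/2*(-1/11))*(216 - 9/2*(-1/11))) = 1/(9*(216 + 9/22)/22) = 1/((9/22)*(4761/22)) = 1/(42849/484) = 484/42849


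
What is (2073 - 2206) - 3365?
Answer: -3498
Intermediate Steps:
(2073 - 2206) - 3365 = -133 - 3365 = -3498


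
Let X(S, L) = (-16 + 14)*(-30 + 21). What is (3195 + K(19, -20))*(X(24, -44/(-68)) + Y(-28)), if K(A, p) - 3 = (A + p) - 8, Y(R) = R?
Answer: -31890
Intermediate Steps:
K(A, p) = -5 + A + p (K(A, p) = 3 + ((A + p) - 8) = 3 + (-8 + A + p) = -5 + A + p)
X(S, L) = 18 (X(S, L) = -2*(-9) = 18)
(3195 + K(19, -20))*(X(24, -44/(-68)) + Y(-28)) = (3195 + (-5 + 19 - 20))*(18 - 28) = (3195 - 6)*(-10) = 3189*(-10) = -31890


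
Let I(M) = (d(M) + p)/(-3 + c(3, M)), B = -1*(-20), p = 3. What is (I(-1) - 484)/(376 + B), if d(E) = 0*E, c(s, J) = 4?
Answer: -481/396 ≈ -1.2146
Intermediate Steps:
B = 20
d(E) = 0
I(M) = 3 (I(M) = (0 + 3)/(-3 + 4) = 3/1 = 3*1 = 3)
(I(-1) - 484)/(376 + B) = (3 - 484)/(376 + 20) = -481/396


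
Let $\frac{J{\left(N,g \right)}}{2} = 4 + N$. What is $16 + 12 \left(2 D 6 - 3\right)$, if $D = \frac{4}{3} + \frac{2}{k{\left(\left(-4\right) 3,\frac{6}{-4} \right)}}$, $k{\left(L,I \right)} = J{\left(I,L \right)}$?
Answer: $\frac{1148}{5} \approx 229.6$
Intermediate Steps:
$J{\left(N,g \right)} = 8 + 2 N$ ($J{\left(N,g \right)} = 2 \left(4 + N\right) = 8 + 2 N$)
$k{\left(L,I \right)} = 8 + 2 I$
$D = \frac{26}{15}$ ($D = \frac{4}{3} + \frac{2}{8 + 2 \frac{6}{-4}} = 4 \cdot \frac{1}{3} + \frac{2}{8 + 2 \cdot 6 \left(- \frac{1}{4}\right)} = \frac{4}{3} + \frac{2}{8 + 2 \left(- \frac{3}{2}\right)} = \frac{4}{3} + \frac{2}{8 - 3} = \frac{4}{3} + \frac{2}{5} = \frac{26}{15} \approx 1.7333$)
$16 + 12 \left(2 D 6 - 3\right) = 16 + 12 \left(2 \cdot \frac{26}{15} \cdot 6 - 3\right) = 16 + 12 \left(2 \cdot \frac{52}{5} - 3\right) = 16 + 12 \left(\frac{104}{5} - 3\right) = 16 + 12 \cdot \frac{89}{5} = 16 + \frac{1068}{5} = \frac{1148}{5}$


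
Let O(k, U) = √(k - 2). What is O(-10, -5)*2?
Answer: 4*I*√3 ≈ 6.9282*I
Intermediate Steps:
O(k, U) = √(-2 + k)
O(-10, -5)*2 = √(-2 - 10)*2 = √(-12)*2 = (2*I*√3)*2 = 4*I*√3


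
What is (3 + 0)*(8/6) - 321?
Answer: -317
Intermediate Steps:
(3 + 0)*(8/6) - 321 = 3*(8*(⅙)) - 321 = 3*(4/3) - 321 = 4 - 321 = -317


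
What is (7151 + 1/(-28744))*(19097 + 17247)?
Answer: 933806122249/3593 ≈ 2.5990e+8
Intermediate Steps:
(7151 + 1/(-28744))*(19097 + 17247) = (7151 - 1/28744)*36344 = (205548343/28744)*36344 = 933806122249/3593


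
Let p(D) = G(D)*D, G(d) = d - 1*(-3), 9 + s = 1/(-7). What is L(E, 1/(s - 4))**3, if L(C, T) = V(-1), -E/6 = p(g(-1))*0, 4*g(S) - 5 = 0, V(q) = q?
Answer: -1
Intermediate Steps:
s = -64/7 (s = -9 + 1/(-7) = -9 - 1/7 = -64/7 ≈ -9.1429)
G(d) = 3 + d (G(d) = d + 3 = 3 + d)
g(S) = 5/4 (g(S) = 5/4 + (1/4)*0 = 5/4 + 0 = 5/4)
p(D) = D*(3 + D) (p(D) = (3 + D)*D = D*(3 + D))
E = 0 (E = -6*5*(3 + 5/4)/4*0 = -6*(5/4)*(17/4)*0 = -255*0/8 = -6*0 = 0)
L(C, T) = -1
L(E, 1/(s - 4))**3 = (-1)**3 = -1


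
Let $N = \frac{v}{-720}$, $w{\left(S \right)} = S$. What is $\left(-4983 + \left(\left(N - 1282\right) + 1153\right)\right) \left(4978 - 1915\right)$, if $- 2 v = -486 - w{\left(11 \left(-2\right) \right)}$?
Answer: $- \frac{469771289}{30} \approx -1.5659 \cdot 10^{7}$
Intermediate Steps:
$v = 232$ ($v = - \frac{-486 - 11 \left(-2\right)}{2} = - \frac{-486 - -22}{2} = - \frac{-486 + 22}{2} = \left(- \frac{1}{2}\right) \left(-464\right) = 232$)
$N = - \frac{29}{90}$ ($N = \frac{232}{-720} = 232 \left(- \frac{1}{720}\right) = - \frac{29}{90} \approx -0.32222$)
$\left(-4983 + \left(\left(N - 1282\right) + 1153\right)\right) \left(4978 - 1915\right) = \left(-4983 + \left(\left(- \frac{29}{90} - 1282\right) + 1153\right)\right) \left(4978 - 1915\right) = \left(-4983 + \left(- \frac{115409}{90} + 1153\right)\right) 3063 = \left(-4983 - \frac{11639}{90}\right) 3063 = \left(- \frac{460109}{90}\right) 3063 = - \frac{469771289}{30}$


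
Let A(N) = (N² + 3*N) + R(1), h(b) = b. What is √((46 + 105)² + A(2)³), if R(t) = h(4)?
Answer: √25545 ≈ 159.83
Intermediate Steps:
R(t) = 4
A(N) = 4 + N² + 3*N (A(N) = (N² + 3*N) + 4 = 4 + N² + 3*N)
√((46 + 105)² + A(2)³) = √((46 + 105)² + (4 + 2² + 3*2)³) = √(151² + (4 + 4 + 6)³) = √(22801 + 14³) = √(22801 + 2744) = √25545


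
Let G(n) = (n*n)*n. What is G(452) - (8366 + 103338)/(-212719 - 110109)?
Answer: 7452920871382/80707 ≈ 9.2345e+7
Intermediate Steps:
G(n) = n**3 (G(n) = n**2*n = n**3)
G(452) - (8366 + 103338)/(-212719 - 110109) = 452**3 - (8366 + 103338)/(-212719 - 110109) = 92345408 - 111704/(-322828) = 92345408 - 111704*(-1)/322828 = 92345408 - 1*(-27926/80707) = 92345408 + 27926/80707 = 7452920871382/80707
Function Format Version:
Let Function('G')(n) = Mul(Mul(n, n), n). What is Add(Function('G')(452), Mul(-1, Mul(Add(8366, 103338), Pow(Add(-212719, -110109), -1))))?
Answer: Rational(7452920871382, 80707) ≈ 9.2345e+7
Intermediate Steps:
Function('G')(n) = Pow(n, 3) (Function('G')(n) = Mul(Pow(n, 2), n) = Pow(n, 3))
Add(Function('G')(452), Mul(-1, Mul(Add(8366, 103338), Pow(Add(-212719, -110109), -1)))) = Add(Pow(452, 3), Mul(-1, Mul(Add(8366, 103338), Pow(Add(-212719, -110109), -1)))) = Add(92345408, Mul(-1, Mul(111704, Pow(-322828, -1)))) = Add(92345408, Mul(-1, Mul(111704, Rational(-1, 322828)))) = Add(92345408, Mul(-1, Rational(-27926, 80707))) = Add(92345408, Rational(27926, 80707)) = Rational(7452920871382, 80707)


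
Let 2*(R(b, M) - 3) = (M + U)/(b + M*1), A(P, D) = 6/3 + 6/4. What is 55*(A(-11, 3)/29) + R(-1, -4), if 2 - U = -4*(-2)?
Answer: 617/58 ≈ 10.638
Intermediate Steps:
A(P, D) = 7/2 (A(P, D) = 6*(⅓) + 6*(¼) = 2 + 3/2 = 7/2)
U = -6 (U = 2 - (-4)*(-2) = 2 - 1*8 = 2 - 8 = -6)
R(b, M) = 3 + (-6 + M)/(2*(M + b)) (R(b, M) = 3 + ((M - 6)/(b + M*1))/2 = 3 + ((-6 + M)/(b + M))/2 = 3 + ((-6 + M)/(M + b))/2 = 3 + (-6 + M)/(2*(M + b)))
55*(A(-11, 3)/29) + R(-1, -4) = 55*((7/2)/29) + (-3 + 3*(-1) + (7/2)*(-4))/(-4 - 1) = 55*((7/2)*(1/29)) + (-3 - 3 - 14)/(-5) = 55*(7/58) - ⅕*(-20) = 385/58 + 4 = 617/58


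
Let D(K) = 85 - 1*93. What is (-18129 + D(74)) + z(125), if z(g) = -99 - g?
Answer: -18361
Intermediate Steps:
D(K) = -8 (D(K) = 85 - 93 = -8)
(-18129 + D(74)) + z(125) = (-18129 - 8) + (-99 - 1*125) = -18137 + (-99 - 125) = -18137 - 224 = -18361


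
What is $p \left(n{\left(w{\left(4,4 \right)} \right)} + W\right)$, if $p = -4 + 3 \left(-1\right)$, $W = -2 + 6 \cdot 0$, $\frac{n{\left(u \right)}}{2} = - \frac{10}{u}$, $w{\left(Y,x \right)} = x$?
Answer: $49$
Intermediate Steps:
$n{\left(u \right)} = - \frac{20}{u}$ ($n{\left(u \right)} = 2 \left(- \frac{10}{u}\right) = - \frac{20}{u}$)
$W = -2$ ($W = -2 + 0 = -2$)
$p = -7$ ($p = -4 - 3 = -7$)
$p \left(n{\left(w{\left(4,4 \right)} \right)} + W\right) = - 7 \left(- \frac{20}{4} - 2\right) = - 7 \left(\left(-20\right) \frac{1}{4} - 2\right) = - 7 \left(-5 - 2\right) = \left(-7\right) \left(-7\right) = 49$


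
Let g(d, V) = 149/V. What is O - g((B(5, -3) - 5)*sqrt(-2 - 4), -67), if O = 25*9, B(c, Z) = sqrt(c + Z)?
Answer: 15224/67 ≈ 227.22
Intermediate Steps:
B(c, Z) = sqrt(Z + c)
O = 225
O - g((B(5, -3) - 5)*sqrt(-2 - 4), -67) = 225 - 149/(-67) = 225 - 149*(-1)/67 = 225 - 1*(-149/67) = 225 + 149/67 = 15224/67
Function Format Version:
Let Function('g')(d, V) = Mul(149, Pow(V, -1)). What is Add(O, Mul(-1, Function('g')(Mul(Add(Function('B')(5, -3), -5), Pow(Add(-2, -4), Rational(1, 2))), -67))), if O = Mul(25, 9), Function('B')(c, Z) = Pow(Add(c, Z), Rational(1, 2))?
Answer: Rational(15224, 67) ≈ 227.22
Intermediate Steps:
Function('B')(c, Z) = Pow(Add(Z, c), Rational(1, 2))
O = 225
Add(O, Mul(-1, Function('g')(Mul(Add(Function('B')(5, -3), -5), Pow(Add(-2, -4), Rational(1, 2))), -67))) = Add(225, Mul(-1, Mul(149, Pow(-67, -1)))) = Add(225, Mul(-1, Mul(149, Rational(-1, 67)))) = Add(225, Mul(-1, Rational(-149, 67))) = Add(225, Rational(149, 67)) = Rational(15224, 67)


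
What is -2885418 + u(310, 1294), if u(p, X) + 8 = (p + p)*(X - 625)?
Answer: -2470646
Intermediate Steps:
u(p, X) = -8 + 2*p*(-625 + X) (u(p, X) = -8 + (p + p)*(X - 625) = -8 + (2*p)*(-625 + X) = -8 + 2*p*(-625 + X))
-2885418 + u(310, 1294) = -2885418 + (-8 - 1250*310 + 2*1294*310) = -2885418 + (-8 - 387500 + 802280) = -2885418 + 414772 = -2470646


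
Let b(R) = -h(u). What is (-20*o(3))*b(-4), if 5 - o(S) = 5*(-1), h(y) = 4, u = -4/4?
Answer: 800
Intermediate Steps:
u = -1 (u = -4*¼ = -1)
o(S) = 10 (o(S) = 5 - 5*(-1) = 5 - 1*(-5) = 5 + 5 = 10)
b(R) = -4 (b(R) = -1*4 = -4)
(-20*o(3))*b(-4) = -20*10*(-4) = -200*(-4) = 800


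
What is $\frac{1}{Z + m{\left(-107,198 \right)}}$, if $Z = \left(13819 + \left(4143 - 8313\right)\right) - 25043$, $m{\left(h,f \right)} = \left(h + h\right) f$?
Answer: $- \frac{1}{57766} \approx -1.7311 \cdot 10^{-5}$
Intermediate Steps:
$m{\left(h,f \right)} = 2 f h$ ($m{\left(h,f \right)} = 2 h f = 2 f h$)
$Z = -15394$ ($Z = \left(13819 + \left(4143 - 8313\right)\right) - 25043 = \left(13819 - 4170\right) - 25043 = 9649 - 25043 = -15394$)
$\frac{1}{Z + m{\left(-107,198 \right)}} = \frac{1}{-15394 + 2 \cdot 198 \left(-107\right)} = \frac{1}{-15394 - 42372} = \frac{1}{-57766} = - \frac{1}{57766}$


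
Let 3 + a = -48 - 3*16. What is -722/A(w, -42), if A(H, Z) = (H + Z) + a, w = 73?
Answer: 361/34 ≈ 10.618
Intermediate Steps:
a = -99 (a = -3 + (-48 - 3*16) = -3 + (-48 - 1*48) = -3 + (-48 - 48) = -3 - 96 = -99)
A(H, Z) = -99 + H + Z (A(H, Z) = (H + Z) - 99 = -99 + H + Z)
-722/A(w, -42) = -722/(-99 + 73 - 42) = -722/(-68) = -722*(-1/68) = 361/34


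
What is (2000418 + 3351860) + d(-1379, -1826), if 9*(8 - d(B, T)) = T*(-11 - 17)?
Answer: 48119446/9 ≈ 5.3466e+6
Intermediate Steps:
d(B, T) = 8 + 28*T/9 (d(B, T) = 8 - T*(-11 - 17)/9 = 8 - T*(-28)/9 = 8 - (-28)*T/9 = 8 + 28*T/9)
(2000418 + 3351860) + d(-1379, -1826) = (2000418 + 3351860) + (8 + (28/9)*(-1826)) = 5352278 + (8 - 51128/9) = 5352278 - 51056/9 = 48119446/9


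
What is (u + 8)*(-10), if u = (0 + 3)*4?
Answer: -200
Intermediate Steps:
u = 12 (u = 3*4 = 12)
(u + 8)*(-10) = (12 + 8)*(-10) = 20*(-10) = -200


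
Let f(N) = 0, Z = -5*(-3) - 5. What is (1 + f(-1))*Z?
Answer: 10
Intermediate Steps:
Z = 10 (Z = 15 - 5 = 10)
(1 + f(-1))*Z = (1 + 0)*10 = 1*10 = 10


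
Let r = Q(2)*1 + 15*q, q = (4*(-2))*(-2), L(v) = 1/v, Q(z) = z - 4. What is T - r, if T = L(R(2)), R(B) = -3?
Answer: -715/3 ≈ -238.33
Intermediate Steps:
Q(z) = -4 + z
q = 16 (q = -8*(-2) = 16)
T = -1/3 (T = 1/(-3) = -1/3 ≈ -0.33333)
r = 238 (r = (-4 + 2)*1 + 15*16 = -2*1 + 240 = -2 + 240 = 238)
T - r = -1/3 - 1*238 = -1/3 - 238 = -715/3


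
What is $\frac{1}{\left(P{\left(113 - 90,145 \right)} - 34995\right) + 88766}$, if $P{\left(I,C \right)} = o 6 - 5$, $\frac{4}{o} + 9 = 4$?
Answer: $\frac{5}{268806} \approx 1.8601 \cdot 10^{-5}$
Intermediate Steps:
$o = - \frac{4}{5}$ ($o = \frac{4}{-9 + 4} = \frac{4}{-5} = 4 \left(- \frac{1}{5}\right) = - \frac{4}{5} \approx -0.8$)
$P{\left(I,C \right)} = - \frac{49}{5}$ ($P{\left(I,C \right)} = \left(- \frac{4}{5}\right) 6 - 5 = - \frac{24}{5} - 5 = - \frac{49}{5}$)
$\frac{1}{\left(P{\left(113 - 90,145 \right)} - 34995\right) + 88766} = \frac{1}{\left(- \frac{49}{5} - 34995\right) + 88766} = \frac{1}{- \frac{175024}{5} + 88766} = \frac{1}{\frac{268806}{5}} = \frac{5}{268806}$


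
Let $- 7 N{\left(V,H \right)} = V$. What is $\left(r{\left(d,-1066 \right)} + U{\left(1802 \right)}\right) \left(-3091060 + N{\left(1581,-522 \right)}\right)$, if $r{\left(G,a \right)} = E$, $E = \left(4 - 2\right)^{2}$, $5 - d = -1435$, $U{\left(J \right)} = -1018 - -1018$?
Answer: $- \frac{86556004}{7} \approx -1.2365 \cdot 10^{7}$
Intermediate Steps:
$N{\left(V,H \right)} = - \frac{V}{7}$
$U{\left(J \right)} = 0$ ($U{\left(J \right)} = -1018 + 1018 = 0$)
$d = 1440$ ($d = 5 - -1435 = 5 + 1435 = 1440$)
$E = 4$ ($E = 2^{2} = 4$)
$r{\left(G,a \right)} = 4$
$\left(r{\left(d,-1066 \right)} + U{\left(1802 \right)}\right) \left(-3091060 + N{\left(1581,-522 \right)}\right) = \left(4 + 0\right) \left(-3091060 - \frac{1581}{7}\right) = 4 \left(-3091060 - \frac{1581}{7}\right) = 4 \left(- \frac{21639001}{7}\right) = - \frac{86556004}{7}$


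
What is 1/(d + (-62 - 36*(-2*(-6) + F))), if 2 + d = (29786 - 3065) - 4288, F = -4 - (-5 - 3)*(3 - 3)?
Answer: 1/22081 ≈ 4.5288e-5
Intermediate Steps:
F = -4 (F = -4 - (-8)*0 = -4 - 1*0 = -4 + 0 = -4)
d = 22431 (d = -2 + ((29786 - 3065) - 4288) = -2 + (26721 - 4288) = -2 + 22433 = 22431)
1/(d + (-62 - 36*(-2*(-6) + F))) = 1/(22431 + (-62 - 36*(-2*(-6) - 4))) = 1/(22431 + (-62 - 36*(12 - 4))) = 1/(22431 + (-62 - 36*8)) = 1/(22431 + (-62 - 288)) = 1/(22431 - 350) = 1/22081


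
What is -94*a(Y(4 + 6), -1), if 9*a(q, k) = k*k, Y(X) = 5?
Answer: -94/9 ≈ -10.444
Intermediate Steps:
a(q, k) = k²/9 (a(q, k) = (k*k)/9 = k²/9)
-94*a(Y(4 + 6), -1) = -94*(-1)²/9 = -94/9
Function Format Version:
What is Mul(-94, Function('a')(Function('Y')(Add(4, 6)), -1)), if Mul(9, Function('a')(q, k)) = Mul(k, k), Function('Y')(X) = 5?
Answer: Rational(-94, 9) ≈ -10.444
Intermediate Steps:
Function('a')(q, k) = Mul(Rational(1, 9), Pow(k, 2)) (Function('a')(q, k) = Mul(Rational(1, 9), Mul(k, k)) = Mul(Rational(1, 9), Pow(k, 2)))
Mul(-94, Function('a')(Function('Y')(Add(4, 6)), -1)) = Mul(-94, Mul(Rational(1, 9), Pow(-1, 2))) = Mul(-94, Mul(Rational(1, 9), 1)) = Mul(-94, Rational(1, 9)) = Rational(-94, 9)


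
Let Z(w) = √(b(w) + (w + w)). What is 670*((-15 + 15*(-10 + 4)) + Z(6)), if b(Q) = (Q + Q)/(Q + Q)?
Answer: -70350 + 670*√13 ≈ -67934.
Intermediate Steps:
b(Q) = 1 (b(Q) = (2*Q)/((2*Q)) = (2*Q)*(1/(2*Q)) = 1)
Z(w) = √(1 + 2*w) (Z(w) = √(1 + (w + w)) = √(1 + 2*w))
670*((-15 + 15*(-10 + 4)) + Z(6)) = 670*((-15 + 15*(-10 + 4)) + √(1 + 2*6)) = 670*((-15 + 15*(-6)) + √(1 + 12)) = 670*((-15 - 90) + √13) = 670*(-105 + √13) = -70350 + 670*√13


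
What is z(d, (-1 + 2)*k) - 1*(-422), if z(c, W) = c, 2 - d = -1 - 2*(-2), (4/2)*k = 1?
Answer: 421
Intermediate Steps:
k = 1/2 (k = (1/2)*1 = 1/2 ≈ 0.50000)
d = -1 (d = 2 - (-1 - 2*(-2)) = 2 - (-1 + 4) = 2 - 1*3 = 2 - 3 = -1)
z(d, (-1 + 2)*k) - 1*(-422) = -1 - 1*(-422) = -1 + 422 = 421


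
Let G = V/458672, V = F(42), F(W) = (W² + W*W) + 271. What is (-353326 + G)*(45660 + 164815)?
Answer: -34109734098484675/458672 ≈ -7.4366e+10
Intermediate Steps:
F(W) = 271 + 2*W² (F(W) = (W² + W²) + 271 = 2*W² + 271 = 271 + 2*W²)
V = 3799 (V = 271 + 2*42² = 271 + 2*1764 = 271 + 3528 = 3799)
G = 3799/458672 ≈ 0.0082826
(-353326 + G)*(45660 + 164815) = (-353326 + 3799/458672)*(45660 + 164815) = -162060739273/458672*210475 = -34109734098484675/458672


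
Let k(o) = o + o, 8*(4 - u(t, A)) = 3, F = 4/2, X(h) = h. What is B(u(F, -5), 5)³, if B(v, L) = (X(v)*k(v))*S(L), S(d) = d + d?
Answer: 74352915125/4096 ≈ 1.8153e+7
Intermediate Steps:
S(d) = 2*d
F = 2 (F = 4*(½) = 2)
u(t, A) = 29/8 (u(t, A) = 4 - ⅛*3 = 4 - 3/8 = 29/8)
k(o) = 2*o
B(v, L) = 4*L*v² (B(v, L) = (v*(2*v))*(2*L) = (2*v²)*(2*L) = 4*L*v²)
B(u(F, -5), 5)³ = (4*5*(29/8)²)³ = (4*5*(841/64))³ = (4205/16)³ = 74352915125/4096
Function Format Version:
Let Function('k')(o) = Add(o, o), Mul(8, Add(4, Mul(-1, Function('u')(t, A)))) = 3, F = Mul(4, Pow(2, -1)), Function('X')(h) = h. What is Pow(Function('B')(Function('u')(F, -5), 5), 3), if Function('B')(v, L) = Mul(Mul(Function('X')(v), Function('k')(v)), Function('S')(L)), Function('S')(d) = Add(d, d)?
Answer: Rational(74352915125, 4096) ≈ 1.8153e+7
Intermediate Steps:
Function('S')(d) = Mul(2, d)
F = 2 (F = Mul(4, Rational(1, 2)) = 2)
Function('u')(t, A) = Rational(29, 8) (Function('u')(t, A) = Add(4, Mul(Rational(-1, 8), 3)) = Add(4, Rational(-3, 8)) = Rational(29, 8))
Function('k')(o) = Mul(2, o)
Function('B')(v, L) = Mul(4, L, Pow(v, 2)) (Function('B')(v, L) = Mul(Mul(v, Mul(2, v)), Mul(2, L)) = Mul(Mul(2, Pow(v, 2)), Mul(2, L)) = Mul(4, L, Pow(v, 2)))
Pow(Function('B')(Function('u')(F, -5), 5), 3) = Pow(Mul(4, 5, Pow(Rational(29, 8), 2)), 3) = Pow(Mul(4, 5, Rational(841, 64)), 3) = Pow(Rational(4205, 16), 3) = Rational(74352915125, 4096)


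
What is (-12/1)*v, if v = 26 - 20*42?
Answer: 9768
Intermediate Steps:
v = -814 (v = 26 - 840 = -814)
(-12/1)*v = -12/1*(-814) = -12*1*(-814) = -12*(-814) = 9768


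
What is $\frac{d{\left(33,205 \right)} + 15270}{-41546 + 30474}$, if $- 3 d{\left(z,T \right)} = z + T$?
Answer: $- \frac{11393}{8304} \approx -1.372$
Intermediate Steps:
$d{\left(z,T \right)} = - \frac{T}{3} - \frac{z}{3}$ ($d{\left(z,T \right)} = - \frac{z + T}{3} = - \frac{T + z}{3} = - \frac{T}{3} - \frac{z}{3}$)
$\frac{d{\left(33,205 \right)} + 15270}{-41546 + 30474} = \frac{\left(\left(- \frac{1}{3}\right) 205 - 11\right) + 15270}{-41546 + 30474} = \frac{\left(- \frac{205}{3} - 11\right) + 15270}{-11072} = \left(- \frac{238}{3} + 15270\right) \left(- \frac{1}{11072}\right) = \frac{45572}{3} \left(- \frac{1}{11072}\right) = - \frac{11393}{8304}$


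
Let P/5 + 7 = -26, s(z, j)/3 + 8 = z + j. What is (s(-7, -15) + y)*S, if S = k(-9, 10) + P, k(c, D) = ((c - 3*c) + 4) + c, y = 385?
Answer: -44840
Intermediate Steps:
s(z, j) = -24 + 3*j + 3*z (s(z, j) = -24 + 3*(z + j) = -24 + 3*(j + z) = -24 + (3*j + 3*z) = -24 + 3*j + 3*z)
P = -165 (P = -35 + 5*(-26) = -35 - 130 = -165)
k(c, D) = 4 - c (k(c, D) = (-2*c + 4) + c = (4 - 2*c) + c = 4 - c)
S = -152 (S = (4 - 1*(-9)) - 165 = (4 + 9) - 165 = 13 - 165 = -152)
(s(-7, -15) + y)*S = ((-24 + 3*(-15) + 3*(-7)) + 385)*(-152) = ((-24 - 45 - 21) + 385)*(-152) = (-90 + 385)*(-152) = 295*(-152) = -44840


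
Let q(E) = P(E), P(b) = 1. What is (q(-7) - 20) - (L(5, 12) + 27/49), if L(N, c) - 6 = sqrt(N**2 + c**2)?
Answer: -1889/49 ≈ -38.551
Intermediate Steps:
q(E) = 1
L(N, c) = 6 + sqrt(N**2 + c**2)
(q(-7) - 20) - (L(5, 12) + 27/49) = (1 - 20) - ((6 + sqrt(5**2 + 12**2)) + 27/49) = -19 - ((6 + sqrt(25 + 144)) + 27*(1/49)) = -19 - ((6 + sqrt(169)) + 27/49) = -19 - ((6 + 13) + 27/49) = -19 - (19 + 27/49) = -19 - 1*958/49 = -19 - 958/49 = -1889/49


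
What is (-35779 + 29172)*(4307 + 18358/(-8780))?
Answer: -124862726457/4390 ≈ -2.8443e+7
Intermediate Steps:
(-35779 + 29172)*(4307 + 18358/(-8780)) = -6607*(4307 + 18358*(-1/8780)) = -6607*(4307 - 9179/4390) = -6607*18898551/4390 = -124862726457/4390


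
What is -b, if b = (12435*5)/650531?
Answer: -62175/650531 ≈ -0.095576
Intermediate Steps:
b = 62175/650531 (b = 62175*(1/650531) = 62175/650531 ≈ 0.095576)
-b = -1*62175/650531 = -62175/650531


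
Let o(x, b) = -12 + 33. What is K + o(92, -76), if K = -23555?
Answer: -23534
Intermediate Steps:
o(x, b) = 21
K + o(92, -76) = -23555 + 21 = -23534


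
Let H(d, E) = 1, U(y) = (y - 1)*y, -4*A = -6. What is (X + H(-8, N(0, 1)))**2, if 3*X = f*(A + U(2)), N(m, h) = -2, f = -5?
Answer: 841/36 ≈ 23.361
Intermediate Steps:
A = 3/2 (A = -1/4*(-6) = 3/2 ≈ 1.5000)
U(y) = y*(-1 + y) (U(y) = (-1 + y)*y = y*(-1 + y))
X = -35/6 (X = (-5*(3/2 + 2*(-1 + 2)))/3 = (-5*(3/2 + 2*1))/3 = (-5*(3/2 + 2))/3 = (-5*7/2)/3 = (1/3)*(-35/2) = -35/6 ≈ -5.8333)
(X + H(-8, N(0, 1)))**2 = (-35/6 + 1)**2 = (-29/6)**2 = 841/36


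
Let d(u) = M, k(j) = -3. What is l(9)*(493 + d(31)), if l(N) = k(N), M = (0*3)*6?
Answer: -1479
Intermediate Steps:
M = 0 (M = 0*6 = 0)
d(u) = 0
l(N) = -3
l(9)*(493 + d(31)) = -3*(493 + 0) = -3*493 = -1479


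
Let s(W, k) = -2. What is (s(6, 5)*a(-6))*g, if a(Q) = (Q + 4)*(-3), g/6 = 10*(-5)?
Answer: 3600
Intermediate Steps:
g = -300 (g = 6*(10*(-5)) = 6*(-50) = -300)
a(Q) = -12 - 3*Q (a(Q) = (4 + Q)*(-3) = -12 - 3*Q)
(s(6, 5)*a(-6))*g = -2*(-12 - 3*(-6))*(-300) = -2*(-12 + 18)*(-300) = -2*6*(-300) = -12*(-300) = 3600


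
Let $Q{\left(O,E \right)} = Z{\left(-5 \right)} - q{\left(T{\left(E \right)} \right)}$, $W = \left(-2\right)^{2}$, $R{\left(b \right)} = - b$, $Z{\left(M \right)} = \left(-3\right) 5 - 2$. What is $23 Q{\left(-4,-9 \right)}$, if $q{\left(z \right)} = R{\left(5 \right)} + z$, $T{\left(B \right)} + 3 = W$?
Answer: $-299$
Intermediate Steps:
$Z{\left(M \right)} = -17$ ($Z{\left(M \right)} = -15 - 2 = -17$)
$W = 4$
$T{\left(B \right)} = 1$ ($T{\left(B \right)} = -3 + 4 = 1$)
$q{\left(z \right)} = -5 + z$ ($q{\left(z \right)} = \left(-1\right) 5 + z = -5 + z$)
$Q{\left(O,E \right)} = -13$ ($Q{\left(O,E \right)} = -17 - \left(-5 + 1\right) = -17 - -4 = -17 + 4 = -13$)
$23 Q{\left(-4,-9 \right)} = 23 \left(-13\right) = -299$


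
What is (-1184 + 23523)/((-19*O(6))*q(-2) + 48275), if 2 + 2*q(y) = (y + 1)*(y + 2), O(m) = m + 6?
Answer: 22339/48503 ≈ 0.46057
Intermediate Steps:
O(m) = 6 + m
q(y) = -1 + (1 + y)*(2 + y)/2 (q(y) = -1 + ((y + 1)*(y + 2))/2 = -1 + ((1 + y)*(2 + y))/2 = -1 + (1 + y)*(2 + y)/2)
(-1184 + 23523)/((-19*O(6))*q(-2) + 48275) = (-1184 + 23523)/((-19*(6 + 6))*((½)*(-2)*(3 - 2)) + 48275) = 22339/((-19*12)*((½)*(-2)*1) + 48275) = 22339/(-228*(-1) + 48275) = 22339/(228 + 48275) = 22339/48503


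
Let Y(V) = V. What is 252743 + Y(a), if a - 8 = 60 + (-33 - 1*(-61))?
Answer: 252839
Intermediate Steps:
a = 96 (a = 8 + (60 + (-33 - 1*(-61))) = 8 + (60 + (-33 + 61)) = 8 + (60 + 28) = 8 + 88 = 96)
252743 + Y(a) = 252743 + 96 = 252839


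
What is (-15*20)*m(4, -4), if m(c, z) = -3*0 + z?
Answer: 1200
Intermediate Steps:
m(c, z) = z (m(c, z) = 0 + z = z)
(-15*20)*m(4, -4) = -15*20*(-4) = -300*(-4) = 1200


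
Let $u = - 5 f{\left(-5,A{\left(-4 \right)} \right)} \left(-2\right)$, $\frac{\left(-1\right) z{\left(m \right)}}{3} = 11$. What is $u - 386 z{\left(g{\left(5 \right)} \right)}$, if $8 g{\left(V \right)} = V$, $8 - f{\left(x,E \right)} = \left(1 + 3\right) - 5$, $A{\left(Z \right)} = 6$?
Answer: $12828$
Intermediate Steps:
$f{\left(x,E \right)} = 9$ ($f{\left(x,E \right)} = 8 - \left(\left(1 + 3\right) - 5\right) = 8 - \left(4 - 5\right) = 8 - -1 = 8 + 1 = 9$)
$g{\left(V \right)} = \frac{V}{8}$
$z{\left(m \right)} = -33$ ($z{\left(m \right)} = \left(-3\right) 11 = -33$)
$u = 90$ ($u = \left(-5\right) 9 \left(-2\right) = \left(-45\right) \left(-2\right) = 90$)
$u - 386 z{\left(g{\left(5 \right)} \right)} = 90 - -12738 = 90 + 12738 = 12828$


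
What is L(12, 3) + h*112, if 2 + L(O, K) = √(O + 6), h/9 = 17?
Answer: 17134 + 3*√2 ≈ 17138.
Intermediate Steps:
h = 153 (h = 9*17 = 153)
L(O, K) = -2 + √(6 + O) (L(O, K) = -2 + √(O + 6) = -2 + √(6 + O))
L(12, 3) + h*112 = (-2 + √(6 + 12)) + 153*112 = (-2 + √18) + 17136 = (-2 + 3*√2) + 17136 = 17134 + 3*√2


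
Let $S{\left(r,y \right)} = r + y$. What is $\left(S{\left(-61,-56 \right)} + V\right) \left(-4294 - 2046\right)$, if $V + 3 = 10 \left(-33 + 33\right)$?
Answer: $760800$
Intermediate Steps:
$V = -3$ ($V = -3 + 10 \left(-33 + 33\right) = -3 + 10 \cdot 0 = -3 + 0 = -3$)
$\left(S{\left(-61,-56 \right)} + V\right) \left(-4294 - 2046\right) = \left(\left(-61 - 56\right) - 3\right) \left(-4294 - 2046\right) = \left(-117 - 3\right) \left(-6340\right) = \left(-120\right) \left(-6340\right) = 760800$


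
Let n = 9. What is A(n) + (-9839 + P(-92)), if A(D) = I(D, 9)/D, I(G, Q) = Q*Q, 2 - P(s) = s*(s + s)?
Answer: -26756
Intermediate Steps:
P(s) = 2 - 2*s² (P(s) = 2 - s*(s + s) = 2 - s*2*s = 2 - 2*s²)
I(G, Q) = Q²
A(D) = 81/D (A(D) = 9²/D = 81/D)
A(n) + (-9839 + P(-92)) = 81/9 + (-9839 + (2 - 2*(-92)²)) = 81*(⅑) + (-9839 + (2 - 2*8464)) = 9 + (-9839 + (2 - 16928)) = 9 + (-9839 - 16926) = 9 - 26765 = -26756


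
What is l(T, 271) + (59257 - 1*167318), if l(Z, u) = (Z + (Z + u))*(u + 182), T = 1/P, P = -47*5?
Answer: 3454064/235 ≈ 14698.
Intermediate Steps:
P = -235
T = -1/235 (T = 1/(-235) = -1/235 ≈ -0.0042553)
l(Z, u) = (182 + u)*(u + 2*Z) (l(Z, u) = (u + 2*Z)*(182 + u) = (182 + u)*(u + 2*Z))
l(T, 271) + (59257 - 1*167318) = (271² + 182*271 + 364*(-1/235) + 2*(-1/235)*271) + (59257 - 1*167318) = (73441 + 49322 - 364/235 - 542/235) + (59257 - 167318) = 28848399/235 - 108061 = 3454064/235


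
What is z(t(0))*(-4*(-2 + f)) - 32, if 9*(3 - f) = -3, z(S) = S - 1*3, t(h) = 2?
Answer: -80/3 ≈ -26.667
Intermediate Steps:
z(S) = -3 + S (z(S) = S - 3 = -3 + S)
f = 10/3 (f = 3 - ⅑*(-3) = 3 + ⅓ = 10/3 ≈ 3.3333)
z(t(0))*(-4*(-2 + f)) - 32 = (-3 + 2)*(-4*(-2 + 10/3)) - 32 = -(-4)*4/3 - 32 = -1*(-16/3) - 32 = 16/3 - 32 = -80/3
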